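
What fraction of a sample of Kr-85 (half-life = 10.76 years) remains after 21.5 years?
N/N₀ = (1/2)^(t/t½) = 0.2503 = 25%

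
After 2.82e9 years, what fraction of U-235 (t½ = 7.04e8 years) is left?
N/N₀ = (1/2)^(t/t½) = 0.06225 = 6.23%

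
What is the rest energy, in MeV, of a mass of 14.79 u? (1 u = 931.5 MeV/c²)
E = mc² = 13780 MeV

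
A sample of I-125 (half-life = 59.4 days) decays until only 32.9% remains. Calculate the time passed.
t = t½ × log₂(N₀/N) = 95.27 days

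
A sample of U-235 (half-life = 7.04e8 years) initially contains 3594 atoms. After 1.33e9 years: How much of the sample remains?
N = N₀(1/2)^(t/t½) = 970.2 atoms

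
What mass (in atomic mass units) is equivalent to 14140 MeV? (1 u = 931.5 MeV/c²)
m = E/c² = 15.18 u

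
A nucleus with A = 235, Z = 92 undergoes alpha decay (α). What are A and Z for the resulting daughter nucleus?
Daughter: A = 231, Z = 90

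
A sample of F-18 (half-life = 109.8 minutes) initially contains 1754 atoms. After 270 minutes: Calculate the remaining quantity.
N = N₀(1/2)^(t/t½) = 319 atoms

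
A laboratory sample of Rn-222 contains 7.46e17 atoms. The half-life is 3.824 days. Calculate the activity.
A = λN = 1.352e17 decays/day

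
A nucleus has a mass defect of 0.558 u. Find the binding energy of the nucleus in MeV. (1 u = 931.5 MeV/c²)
B.E. = Δm × 931.5 = 519.8 MeV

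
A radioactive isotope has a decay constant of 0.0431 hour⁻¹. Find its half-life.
t½ = ln(2)/λ = 16.08 hours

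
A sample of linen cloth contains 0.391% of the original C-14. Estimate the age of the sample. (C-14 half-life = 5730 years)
Age = t½ × log₂(1/ratio) = 45830 years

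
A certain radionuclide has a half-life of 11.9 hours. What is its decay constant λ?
λ = ln(2)/t½ = 0.05825 hour⁻¹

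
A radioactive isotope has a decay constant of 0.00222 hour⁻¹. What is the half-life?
t½ = ln(2)/λ = 312.2 hours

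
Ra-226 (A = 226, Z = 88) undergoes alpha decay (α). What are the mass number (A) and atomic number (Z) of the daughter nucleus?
Daughter: A = 222, Z = 86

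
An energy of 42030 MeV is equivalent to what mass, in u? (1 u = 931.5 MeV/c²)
m = E/c² = 45.12 u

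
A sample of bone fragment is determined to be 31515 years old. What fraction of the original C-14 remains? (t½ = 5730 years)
N/N₀ = (1/2)^(t/t½) = 0.0221 = 2.21%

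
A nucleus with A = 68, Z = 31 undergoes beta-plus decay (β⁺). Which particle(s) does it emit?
β⁺: positron (e⁺) + neutrino (νₑ)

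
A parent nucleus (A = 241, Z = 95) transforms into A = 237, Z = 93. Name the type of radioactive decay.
ΔA = -4, ΔZ = -2 ⇒ alpha decay (α)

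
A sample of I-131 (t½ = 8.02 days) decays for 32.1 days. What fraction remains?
N/N₀ = (1/2)^(t/t½) = 0.06239 = 6.24%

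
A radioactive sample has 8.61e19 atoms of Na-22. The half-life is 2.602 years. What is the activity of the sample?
A = λN = 2.294e19 decays/year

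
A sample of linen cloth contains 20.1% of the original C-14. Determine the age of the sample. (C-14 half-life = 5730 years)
Age = t½ × log₂(1/ratio) = 13260 years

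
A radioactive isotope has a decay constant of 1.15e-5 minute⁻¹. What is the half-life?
t½ = ln(2)/λ = 60270 minutes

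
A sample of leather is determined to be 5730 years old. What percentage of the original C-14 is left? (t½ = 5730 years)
N/N₀ = (1/2)^(t/t½) = 0.5 = 50%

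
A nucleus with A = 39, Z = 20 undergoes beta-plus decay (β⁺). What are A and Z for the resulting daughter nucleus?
Daughter: A = 39, Z = 19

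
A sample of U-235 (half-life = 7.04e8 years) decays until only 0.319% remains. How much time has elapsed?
t = t½ × log₂(N₀/N) = 5.838e9 years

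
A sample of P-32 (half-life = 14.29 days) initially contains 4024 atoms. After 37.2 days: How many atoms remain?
N = N₀(1/2)^(t/t½) = 662.2 atoms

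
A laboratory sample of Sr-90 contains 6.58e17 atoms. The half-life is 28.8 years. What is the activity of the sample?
A = λN = 1.584e16 decays/year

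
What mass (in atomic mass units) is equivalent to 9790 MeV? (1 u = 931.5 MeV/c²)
m = E/c² = 10.51 u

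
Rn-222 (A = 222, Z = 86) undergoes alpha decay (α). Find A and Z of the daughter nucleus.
Daughter: A = 218, Z = 84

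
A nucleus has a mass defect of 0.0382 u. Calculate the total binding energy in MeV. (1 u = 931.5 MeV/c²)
B.E. = Δm × 931.5 = 35.58 MeV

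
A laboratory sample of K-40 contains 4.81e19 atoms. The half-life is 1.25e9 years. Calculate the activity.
A = λN = 2.667e10 decays/year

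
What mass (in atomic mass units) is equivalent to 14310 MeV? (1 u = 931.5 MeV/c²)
m = E/c² = 15.36 u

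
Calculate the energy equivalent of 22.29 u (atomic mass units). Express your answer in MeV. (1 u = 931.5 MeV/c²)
E = mc² = 20760 MeV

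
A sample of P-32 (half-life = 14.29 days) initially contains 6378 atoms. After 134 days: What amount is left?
N = N₀(1/2)^(t/t½) = 9.591 atoms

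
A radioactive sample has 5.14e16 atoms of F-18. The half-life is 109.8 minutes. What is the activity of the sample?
A = λN = 3.245e14 decays/minute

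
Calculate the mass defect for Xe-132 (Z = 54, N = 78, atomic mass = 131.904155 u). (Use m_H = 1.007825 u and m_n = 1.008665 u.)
Δm = Z·m_H + N·m_n − M = 1.194 u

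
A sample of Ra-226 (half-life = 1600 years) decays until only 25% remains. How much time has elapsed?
t = t½ × log₂(N₀/N) = 3200 years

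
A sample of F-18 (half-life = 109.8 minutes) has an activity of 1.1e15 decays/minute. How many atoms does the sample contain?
N = A/λ = 1.742e17 atoms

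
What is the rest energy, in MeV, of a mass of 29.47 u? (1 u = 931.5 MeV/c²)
E = mc² = 27450 MeV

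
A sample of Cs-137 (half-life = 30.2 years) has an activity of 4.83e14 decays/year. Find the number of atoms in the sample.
N = A/λ = 2.104e16 atoms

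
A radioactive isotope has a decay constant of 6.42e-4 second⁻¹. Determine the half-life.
t½ = ln(2)/λ = 1080 seconds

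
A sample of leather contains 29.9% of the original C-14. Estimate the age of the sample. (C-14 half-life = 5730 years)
Age = t½ × log₂(1/ratio) = 9980 years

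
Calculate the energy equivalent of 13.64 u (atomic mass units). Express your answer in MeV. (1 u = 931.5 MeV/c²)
E = mc² = 12710 MeV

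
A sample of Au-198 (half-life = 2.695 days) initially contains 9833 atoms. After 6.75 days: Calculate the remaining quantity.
N = N₀(1/2)^(t/t½) = 1733 atoms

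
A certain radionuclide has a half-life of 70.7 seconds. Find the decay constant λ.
λ = ln(2)/t½ = 0.009804 second⁻¹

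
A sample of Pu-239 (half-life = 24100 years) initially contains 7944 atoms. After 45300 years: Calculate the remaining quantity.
N = N₀(1/2)^(t/t½) = 2159 atoms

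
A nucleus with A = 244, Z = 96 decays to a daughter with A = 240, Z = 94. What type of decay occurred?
ΔA = -4, ΔZ = -2 ⇒ alpha decay (α)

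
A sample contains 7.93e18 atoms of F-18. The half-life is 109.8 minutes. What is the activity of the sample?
A = λN = 5.006e16 decays/minute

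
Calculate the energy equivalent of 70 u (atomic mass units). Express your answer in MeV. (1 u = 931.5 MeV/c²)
E = mc² = 65200 MeV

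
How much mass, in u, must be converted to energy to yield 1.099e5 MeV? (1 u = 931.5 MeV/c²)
m = E/c² = 118 u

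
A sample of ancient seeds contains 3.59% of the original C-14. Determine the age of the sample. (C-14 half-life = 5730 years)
Age = t½ × log₂(1/ratio) = 27500 years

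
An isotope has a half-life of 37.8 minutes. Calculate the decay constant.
λ = ln(2)/t½ = 0.01834 minute⁻¹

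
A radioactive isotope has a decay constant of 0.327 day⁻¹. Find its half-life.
t½ = ln(2)/λ = 2.12 days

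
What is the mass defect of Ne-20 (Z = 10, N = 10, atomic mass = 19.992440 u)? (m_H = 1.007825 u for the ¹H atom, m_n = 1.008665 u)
Δm = Z·m_H + N·m_n − M = 0.1725 u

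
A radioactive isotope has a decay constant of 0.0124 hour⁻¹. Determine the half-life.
t½ = ln(2)/λ = 55.9 hours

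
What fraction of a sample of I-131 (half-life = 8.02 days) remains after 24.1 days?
N/N₀ = (1/2)^(t/t½) = 0.1246 = 12.5%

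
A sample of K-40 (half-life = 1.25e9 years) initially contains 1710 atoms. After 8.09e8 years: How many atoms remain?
N = N₀(1/2)^(t/t½) = 1092 atoms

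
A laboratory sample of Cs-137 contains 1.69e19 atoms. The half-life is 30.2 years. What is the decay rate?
A = λN = 3.879e17 decays/year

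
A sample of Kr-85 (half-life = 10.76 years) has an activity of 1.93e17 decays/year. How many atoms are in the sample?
N = A/λ = 2.996e18 atoms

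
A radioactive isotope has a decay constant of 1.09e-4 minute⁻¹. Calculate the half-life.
t½ = ln(2)/λ = 6359 minutes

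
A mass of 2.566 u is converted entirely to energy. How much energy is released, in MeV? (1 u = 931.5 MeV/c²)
E = mc² = 2390 MeV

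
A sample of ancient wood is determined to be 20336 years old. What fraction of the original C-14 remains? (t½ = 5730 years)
N/N₀ = (1/2)^(t/t½) = 0.08543 = 8.54%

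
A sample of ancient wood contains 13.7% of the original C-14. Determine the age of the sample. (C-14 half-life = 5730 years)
Age = t½ × log₂(1/ratio) = 16430 years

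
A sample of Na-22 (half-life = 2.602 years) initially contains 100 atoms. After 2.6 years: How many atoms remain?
N = N₀(1/2)^(t/t½) = 50.03 atoms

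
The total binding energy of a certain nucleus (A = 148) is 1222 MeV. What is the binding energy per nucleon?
B.E./A = 1222/148 = 8.257 MeV/nucleon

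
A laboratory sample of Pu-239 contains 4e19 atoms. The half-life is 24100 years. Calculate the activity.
A = λN = 1.15e15 decays/year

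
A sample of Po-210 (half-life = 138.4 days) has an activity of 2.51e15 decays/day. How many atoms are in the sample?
N = A/λ = 5.012e17 atoms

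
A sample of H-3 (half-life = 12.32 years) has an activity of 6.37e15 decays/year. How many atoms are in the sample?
N = A/λ = 1.132e17 atoms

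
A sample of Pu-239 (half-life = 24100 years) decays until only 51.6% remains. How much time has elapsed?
t = t½ × log₂(N₀/N) = 23000 years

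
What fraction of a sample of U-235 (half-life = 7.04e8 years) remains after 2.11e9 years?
N/N₀ = (1/2)^(t/t½) = 0.1252 = 12.5%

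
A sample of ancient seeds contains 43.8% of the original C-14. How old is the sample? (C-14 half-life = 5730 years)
Age = t½ × log₂(1/ratio) = 6824 years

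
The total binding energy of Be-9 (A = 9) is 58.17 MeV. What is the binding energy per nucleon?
B.E./A = 58.17/9 = 6.463 MeV/nucleon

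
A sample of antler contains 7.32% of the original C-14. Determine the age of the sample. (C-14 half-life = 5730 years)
Age = t½ × log₂(1/ratio) = 21610 years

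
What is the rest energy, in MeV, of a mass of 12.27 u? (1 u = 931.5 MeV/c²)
E = mc² = 11430 MeV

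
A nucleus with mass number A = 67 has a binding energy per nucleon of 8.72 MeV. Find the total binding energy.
B.E. = 8.72 × 67 = 584.2 MeV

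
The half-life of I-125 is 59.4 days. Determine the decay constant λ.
λ = ln(2)/t½ = 0.01167 day⁻¹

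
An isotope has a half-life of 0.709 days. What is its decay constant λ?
λ = ln(2)/t½ = 0.9776 day⁻¹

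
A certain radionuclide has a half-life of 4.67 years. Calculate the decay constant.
λ = ln(2)/t½ = 0.1484 year⁻¹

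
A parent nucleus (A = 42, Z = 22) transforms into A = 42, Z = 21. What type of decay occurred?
ΔA = 0, ΔZ = -1 ⇒ beta-plus decay (β⁺) or electron capture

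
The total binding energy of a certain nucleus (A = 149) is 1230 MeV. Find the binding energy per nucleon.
B.E./A = 1230/149 = 8.255 MeV/nucleon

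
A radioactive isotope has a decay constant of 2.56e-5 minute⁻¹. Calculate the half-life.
t½ = ln(2)/λ = 27080 minutes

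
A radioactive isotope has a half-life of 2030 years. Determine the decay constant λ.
λ = ln(2)/t½ = 3.415e-4 year⁻¹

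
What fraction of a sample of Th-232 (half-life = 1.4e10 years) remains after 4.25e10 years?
N/N₀ = (1/2)^(t/t½) = 0.1219 = 12.2%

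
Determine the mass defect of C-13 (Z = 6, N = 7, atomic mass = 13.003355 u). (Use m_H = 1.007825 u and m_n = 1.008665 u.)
Δm = Z·m_H + N·m_n − M = 0.1043 u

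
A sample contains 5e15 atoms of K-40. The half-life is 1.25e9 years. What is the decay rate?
A = λN = 2.773e6 decays/year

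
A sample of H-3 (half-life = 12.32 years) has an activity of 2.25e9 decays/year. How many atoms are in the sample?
N = A/λ = 3.999e10 atoms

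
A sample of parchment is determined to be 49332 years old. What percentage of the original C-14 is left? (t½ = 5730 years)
N/N₀ = (1/2)^(t/t½) = 0.00256 = 0.256%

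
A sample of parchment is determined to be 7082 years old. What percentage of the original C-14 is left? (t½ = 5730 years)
N/N₀ = (1/2)^(t/t½) = 0.4246 = 42.5%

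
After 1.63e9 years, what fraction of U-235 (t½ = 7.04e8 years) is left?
N/N₀ = (1/2)^(t/t½) = 0.2009 = 20.1%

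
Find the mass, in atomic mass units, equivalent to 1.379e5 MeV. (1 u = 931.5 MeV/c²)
m = E/c² = 148 u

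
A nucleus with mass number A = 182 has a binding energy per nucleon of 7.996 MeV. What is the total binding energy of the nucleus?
B.E. = 7.996 × 182 = 1455 MeV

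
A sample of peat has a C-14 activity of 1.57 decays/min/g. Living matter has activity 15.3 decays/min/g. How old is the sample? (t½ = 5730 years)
Age = t½ × log₂(A₀/A) = 18820 years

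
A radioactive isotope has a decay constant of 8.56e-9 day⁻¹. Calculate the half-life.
t½ = ln(2)/λ = 8.098e7 days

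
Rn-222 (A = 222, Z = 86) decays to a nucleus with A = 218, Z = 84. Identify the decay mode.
ΔA = -4, ΔZ = -2 ⇒ alpha decay (α)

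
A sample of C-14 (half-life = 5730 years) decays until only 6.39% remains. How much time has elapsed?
t = t½ × log₂(N₀/N) = 22740 years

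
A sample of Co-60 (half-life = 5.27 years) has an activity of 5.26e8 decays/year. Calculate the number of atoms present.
N = A/λ = 3.999e9 atoms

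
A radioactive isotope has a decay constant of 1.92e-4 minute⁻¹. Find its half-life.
t½ = ln(2)/λ = 3610 minutes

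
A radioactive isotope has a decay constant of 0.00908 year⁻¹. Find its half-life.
t½ = ln(2)/λ = 76.34 years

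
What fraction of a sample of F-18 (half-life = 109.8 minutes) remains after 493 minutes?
N/N₀ = (1/2)^(t/t½) = 0.0445 = 4.45%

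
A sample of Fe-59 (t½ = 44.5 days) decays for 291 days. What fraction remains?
N/N₀ = (1/2)^(t/t½) = 0.01075 = 1.08%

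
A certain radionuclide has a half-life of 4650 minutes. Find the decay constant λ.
λ = ln(2)/t½ = 1.491e-4 minute⁻¹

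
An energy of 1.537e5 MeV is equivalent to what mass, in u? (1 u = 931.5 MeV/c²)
m = E/c² = 165 u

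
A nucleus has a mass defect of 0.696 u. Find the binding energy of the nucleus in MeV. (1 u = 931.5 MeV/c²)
B.E. = Δm × 931.5 = 648.3 MeV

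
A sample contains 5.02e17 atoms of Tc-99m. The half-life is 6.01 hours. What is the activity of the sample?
A = λN = 5.79e16 decays/hour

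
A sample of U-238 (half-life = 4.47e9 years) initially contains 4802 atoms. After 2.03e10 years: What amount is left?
N = N₀(1/2)^(t/t½) = 206.2 atoms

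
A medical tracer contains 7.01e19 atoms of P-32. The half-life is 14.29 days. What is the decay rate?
A = λN = 3.4e18 decays/day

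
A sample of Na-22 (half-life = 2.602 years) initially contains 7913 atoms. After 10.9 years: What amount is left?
N = N₀(1/2)^(t/t½) = 433.8 atoms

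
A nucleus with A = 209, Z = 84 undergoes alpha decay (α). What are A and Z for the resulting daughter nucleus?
Daughter: A = 205, Z = 82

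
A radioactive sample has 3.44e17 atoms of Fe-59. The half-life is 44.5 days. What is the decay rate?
A = λN = 5.358e15 decays/day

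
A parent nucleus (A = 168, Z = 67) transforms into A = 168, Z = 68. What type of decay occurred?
ΔA = 0, ΔZ = +1 ⇒ beta-minus decay (β⁻)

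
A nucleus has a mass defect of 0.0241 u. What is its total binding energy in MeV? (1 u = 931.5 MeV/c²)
B.E. = Δm × 931.5 = 22.45 MeV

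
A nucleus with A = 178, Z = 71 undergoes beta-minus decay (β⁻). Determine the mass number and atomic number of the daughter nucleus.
Daughter: A = 178, Z = 72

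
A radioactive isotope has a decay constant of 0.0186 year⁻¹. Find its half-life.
t½ = ln(2)/λ = 37.27 years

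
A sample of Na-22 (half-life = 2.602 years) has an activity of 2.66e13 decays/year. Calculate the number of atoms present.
N = A/λ = 9.985e13 atoms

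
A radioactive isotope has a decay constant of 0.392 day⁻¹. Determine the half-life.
t½ = ln(2)/λ = 1.768 days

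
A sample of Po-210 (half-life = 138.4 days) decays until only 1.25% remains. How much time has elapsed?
t = t½ × log₂(N₀/N) = 875 days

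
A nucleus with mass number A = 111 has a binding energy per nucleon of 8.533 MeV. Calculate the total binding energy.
B.E. = 8.533 × 111 = 947.2 MeV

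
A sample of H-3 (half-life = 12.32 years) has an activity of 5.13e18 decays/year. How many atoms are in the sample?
N = A/λ = 9.118e19 atoms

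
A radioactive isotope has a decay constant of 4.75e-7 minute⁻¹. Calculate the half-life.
t½ = ln(2)/λ = 1.459e6 minutes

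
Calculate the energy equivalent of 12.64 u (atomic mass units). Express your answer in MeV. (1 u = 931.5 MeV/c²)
E = mc² = 11770 MeV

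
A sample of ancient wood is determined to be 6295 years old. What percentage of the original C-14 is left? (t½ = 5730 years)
N/N₀ = (1/2)^(t/t½) = 0.467 = 46.7%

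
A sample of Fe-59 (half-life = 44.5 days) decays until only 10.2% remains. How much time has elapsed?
t = t½ × log₂(N₀/N) = 146.6 days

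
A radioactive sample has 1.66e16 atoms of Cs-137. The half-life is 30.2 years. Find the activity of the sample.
A = λN = 3.81e14 decays/year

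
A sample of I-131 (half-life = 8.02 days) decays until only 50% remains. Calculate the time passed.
t = t½ × log₂(N₀/N) = 8.02 days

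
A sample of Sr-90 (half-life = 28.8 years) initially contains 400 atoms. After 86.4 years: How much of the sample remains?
N = N₀(1/2)^(t/t½) = 50 atoms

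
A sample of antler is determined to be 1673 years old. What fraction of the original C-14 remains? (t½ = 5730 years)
N/N₀ = (1/2)^(t/t½) = 0.8168 = 81.7%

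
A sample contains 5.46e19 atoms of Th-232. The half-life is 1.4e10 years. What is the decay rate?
A = λN = 2.703e9 decays/year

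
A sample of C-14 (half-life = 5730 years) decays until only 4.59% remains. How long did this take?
t = t½ × log₂(N₀/N) = 25470 years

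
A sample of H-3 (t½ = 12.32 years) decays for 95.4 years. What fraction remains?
N/N₀ = (1/2)^(t/t½) = 0.004666 = 0.467%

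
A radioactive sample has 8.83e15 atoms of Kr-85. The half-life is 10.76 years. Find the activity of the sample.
A = λN = 5.688e14 decays/year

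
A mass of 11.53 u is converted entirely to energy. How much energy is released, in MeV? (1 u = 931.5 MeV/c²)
E = mc² = 10740 MeV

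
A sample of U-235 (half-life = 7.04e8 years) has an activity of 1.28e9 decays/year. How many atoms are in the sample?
N = A/λ = 1.3e18 atoms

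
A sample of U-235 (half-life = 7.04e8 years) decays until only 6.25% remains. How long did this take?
t = t½ × log₂(N₀/N) = 2.816e9 years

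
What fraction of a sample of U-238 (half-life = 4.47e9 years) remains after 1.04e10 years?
N/N₀ = (1/2)^(t/t½) = 0.1994 = 19.9%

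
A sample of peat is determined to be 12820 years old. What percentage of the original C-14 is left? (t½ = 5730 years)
N/N₀ = (1/2)^(t/t½) = 0.2121 = 21.2%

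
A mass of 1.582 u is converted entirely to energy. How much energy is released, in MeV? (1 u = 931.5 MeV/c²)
E = mc² = 1474 MeV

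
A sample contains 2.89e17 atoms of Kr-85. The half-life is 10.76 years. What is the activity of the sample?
A = λN = 1.862e16 decays/year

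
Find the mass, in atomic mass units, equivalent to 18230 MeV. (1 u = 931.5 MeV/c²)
m = E/c² = 19.57 u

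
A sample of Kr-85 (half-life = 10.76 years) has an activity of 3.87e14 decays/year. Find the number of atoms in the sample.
N = A/λ = 6.008e15 atoms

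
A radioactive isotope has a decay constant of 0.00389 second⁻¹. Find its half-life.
t½ = ln(2)/λ = 178.2 seconds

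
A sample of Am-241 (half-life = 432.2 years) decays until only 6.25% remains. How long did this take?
t = t½ × log₂(N₀/N) = 1729 years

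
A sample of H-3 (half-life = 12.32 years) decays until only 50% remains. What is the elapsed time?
t = t½ × log₂(N₀/N) = 12.32 years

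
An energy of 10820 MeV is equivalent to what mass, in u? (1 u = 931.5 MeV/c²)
m = E/c² = 11.62 u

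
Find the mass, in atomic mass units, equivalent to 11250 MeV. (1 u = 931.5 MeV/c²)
m = E/c² = 12.08 u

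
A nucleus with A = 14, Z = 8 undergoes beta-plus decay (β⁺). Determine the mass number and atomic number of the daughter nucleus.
Daughter: A = 14, Z = 7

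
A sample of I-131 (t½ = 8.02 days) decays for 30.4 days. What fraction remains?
N/N₀ = (1/2)^(t/t½) = 0.07227 = 7.23%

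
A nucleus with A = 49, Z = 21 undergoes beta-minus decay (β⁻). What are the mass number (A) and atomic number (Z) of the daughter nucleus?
Daughter: A = 49, Z = 22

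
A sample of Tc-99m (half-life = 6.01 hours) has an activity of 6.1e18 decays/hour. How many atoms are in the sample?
N = A/λ = 5.289e19 atoms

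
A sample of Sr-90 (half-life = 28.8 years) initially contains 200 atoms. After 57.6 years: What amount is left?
N = N₀(1/2)^(t/t½) = 50 atoms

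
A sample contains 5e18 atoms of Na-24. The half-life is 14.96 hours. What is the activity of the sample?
A = λN = 2.317e17 decays/hour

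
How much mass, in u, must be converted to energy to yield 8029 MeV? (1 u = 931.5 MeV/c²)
m = E/c² = 8.619 u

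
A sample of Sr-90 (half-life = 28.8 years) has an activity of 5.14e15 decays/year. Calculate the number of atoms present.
N = A/λ = 2.136e17 atoms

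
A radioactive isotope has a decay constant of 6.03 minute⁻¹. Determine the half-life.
t½ = ln(2)/λ = 0.1149 minutes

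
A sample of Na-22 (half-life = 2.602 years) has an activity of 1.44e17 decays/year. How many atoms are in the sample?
N = A/λ = 5.406e17 atoms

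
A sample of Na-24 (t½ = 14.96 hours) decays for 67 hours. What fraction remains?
N/N₀ = (1/2)^(t/t½) = 0.04485 = 4.49%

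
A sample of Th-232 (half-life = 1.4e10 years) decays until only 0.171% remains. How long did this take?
t = t½ × log₂(N₀/N) = 1.287e11 years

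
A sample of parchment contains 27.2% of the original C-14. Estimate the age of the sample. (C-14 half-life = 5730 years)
Age = t½ × log₂(1/ratio) = 10760 years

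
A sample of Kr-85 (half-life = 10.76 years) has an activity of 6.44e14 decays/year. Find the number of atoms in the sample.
N = A/λ = 9.997e15 atoms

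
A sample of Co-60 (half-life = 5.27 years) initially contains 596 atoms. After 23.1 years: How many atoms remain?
N = N₀(1/2)^(t/t½) = 28.56 atoms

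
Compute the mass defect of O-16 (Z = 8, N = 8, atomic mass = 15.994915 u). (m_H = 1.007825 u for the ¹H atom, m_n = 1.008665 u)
Δm = Z·m_H + N·m_n − M = 0.137 u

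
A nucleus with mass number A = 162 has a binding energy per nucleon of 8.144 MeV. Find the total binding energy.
B.E. = 8.144 × 162 = 1319 MeV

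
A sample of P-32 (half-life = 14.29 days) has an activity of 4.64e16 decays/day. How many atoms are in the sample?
N = A/λ = 9.566e17 atoms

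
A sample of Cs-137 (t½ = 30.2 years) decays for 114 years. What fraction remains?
N/N₀ = (1/2)^(t/t½) = 0.07306 = 7.31%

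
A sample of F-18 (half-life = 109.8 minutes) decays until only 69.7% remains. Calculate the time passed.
t = t½ × log₂(N₀/N) = 57.18 minutes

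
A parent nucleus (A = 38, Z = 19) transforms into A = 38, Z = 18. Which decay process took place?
ΔA = 0, ΔZ = -1 ⇒ beta-plus decay (β⁺) or electron capture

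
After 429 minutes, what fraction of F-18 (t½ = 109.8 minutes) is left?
N/N₀ = (1/2)^(t/t½) = 0.06666 = 6.67%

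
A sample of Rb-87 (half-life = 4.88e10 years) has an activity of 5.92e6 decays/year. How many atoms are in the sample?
N = A/λ = 4.168e17 atoms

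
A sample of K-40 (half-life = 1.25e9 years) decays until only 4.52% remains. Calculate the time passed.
t = t½ × log₂(N₀/N) = 5.584e9 years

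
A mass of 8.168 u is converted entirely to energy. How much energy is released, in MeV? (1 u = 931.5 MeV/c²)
E = mc² = 7608 MeV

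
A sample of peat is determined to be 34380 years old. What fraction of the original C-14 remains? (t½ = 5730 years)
N/N₀ = (1/2)^(t/t½) = 0.01562 = 1.56%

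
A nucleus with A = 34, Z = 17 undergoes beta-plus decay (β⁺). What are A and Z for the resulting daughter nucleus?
Daughter: A = 34, Z = 16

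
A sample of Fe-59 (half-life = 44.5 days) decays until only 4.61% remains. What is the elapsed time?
t = t½ × log₂(N₀/N) = 197.5 days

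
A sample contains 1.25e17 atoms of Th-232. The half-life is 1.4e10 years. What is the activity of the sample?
A = λN = 6.189e6 decays/year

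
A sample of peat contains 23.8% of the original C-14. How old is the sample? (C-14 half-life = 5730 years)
Age = t½ × log₂(1/ratio) = 11870 years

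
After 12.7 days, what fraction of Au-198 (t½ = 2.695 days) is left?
N/N₀ = (1/2)^(t/t½) = 0.03814 = 3.81%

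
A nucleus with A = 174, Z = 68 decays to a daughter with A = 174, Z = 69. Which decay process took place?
ΔA = 0, ΔZ = +1 ⇒ beta-minus decay (β⁻)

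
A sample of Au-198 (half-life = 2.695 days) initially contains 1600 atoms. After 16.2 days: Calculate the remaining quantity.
N = N₀(1/2)^(t/t½) = 24.81 atoms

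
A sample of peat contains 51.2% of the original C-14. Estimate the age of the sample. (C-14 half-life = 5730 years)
Age = t½ × log₂(1/ratio) = 5534 years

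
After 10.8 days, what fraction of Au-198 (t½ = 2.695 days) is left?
N/N₀ = (1/2)^(t/t½) = 0.06218 = 6.22%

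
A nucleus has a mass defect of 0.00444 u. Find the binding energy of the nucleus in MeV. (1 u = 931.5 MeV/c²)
B.E. = Δm × 931.5 = 4.136 MeV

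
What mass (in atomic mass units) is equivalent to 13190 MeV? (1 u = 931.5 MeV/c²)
m = E/c² = 14.16 u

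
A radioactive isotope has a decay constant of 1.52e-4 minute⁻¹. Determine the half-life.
t½ = ln(2)/λ = 4560 minutes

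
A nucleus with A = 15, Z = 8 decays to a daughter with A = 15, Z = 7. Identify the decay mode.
ΔA = 0, ΔZ = -1 ⇒ beta-plus decay (β⁺) or electron capture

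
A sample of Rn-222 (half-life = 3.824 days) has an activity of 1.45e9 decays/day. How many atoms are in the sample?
N = A/λ = 7.999e9 atoms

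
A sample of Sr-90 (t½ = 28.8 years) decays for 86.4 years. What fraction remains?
N/N₀ = (1/2)^(t/t½) = 0.125 = 12.5%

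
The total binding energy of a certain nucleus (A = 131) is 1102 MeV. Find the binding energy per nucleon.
B.E./A = 1102/131 = 8.412 MeV/nucleon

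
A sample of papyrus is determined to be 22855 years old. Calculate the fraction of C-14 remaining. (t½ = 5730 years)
N/N₀ = (1/2)^(t/t½) = 0.06299 = 6.3%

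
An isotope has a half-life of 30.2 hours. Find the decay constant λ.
λ = ln(2)/t½ = 0.02295 hour⁻¹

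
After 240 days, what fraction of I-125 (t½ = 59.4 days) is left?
N/N₀ = (1/2)^(t/t½) = 0.06077 = 6.08%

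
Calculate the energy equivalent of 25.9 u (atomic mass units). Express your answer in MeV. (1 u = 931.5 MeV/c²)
E = mc² = 24130 MeV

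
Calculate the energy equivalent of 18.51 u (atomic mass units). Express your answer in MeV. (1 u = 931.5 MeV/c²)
E = mc² = 17240 MeV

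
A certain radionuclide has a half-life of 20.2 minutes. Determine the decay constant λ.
λ = ln(2)/t½ = 0.03431 minute⁻¹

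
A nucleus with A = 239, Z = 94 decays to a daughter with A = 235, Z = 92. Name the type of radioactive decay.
ΔA = -4, ΔZ = -2 ⇒ alpha decay (α)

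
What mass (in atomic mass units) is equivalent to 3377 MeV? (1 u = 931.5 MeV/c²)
m = E/c² = 3.625 u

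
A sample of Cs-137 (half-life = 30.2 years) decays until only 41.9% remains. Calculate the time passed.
t = t½ × log₂(N₀/N) = 37.9 years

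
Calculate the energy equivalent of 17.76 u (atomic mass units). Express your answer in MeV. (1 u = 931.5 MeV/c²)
E = mc² = 16540 MeV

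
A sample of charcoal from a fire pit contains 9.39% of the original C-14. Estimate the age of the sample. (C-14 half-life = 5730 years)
Age = t½ × log₂(1/ratio) = 19550 years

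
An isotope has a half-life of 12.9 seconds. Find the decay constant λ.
λ = ln(2)/t½ = 0.05373 second⁻¹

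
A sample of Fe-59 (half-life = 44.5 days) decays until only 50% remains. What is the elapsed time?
t = t½ × log₂(N₀/N) = 44.5 days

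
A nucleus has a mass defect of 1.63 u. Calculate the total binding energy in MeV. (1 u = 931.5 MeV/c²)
B.E. = Δm × 931.5 = 1518 MeV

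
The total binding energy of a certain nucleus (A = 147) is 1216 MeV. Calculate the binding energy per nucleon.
B.E./A = 1216/147 = 8.272 MeV/nucleon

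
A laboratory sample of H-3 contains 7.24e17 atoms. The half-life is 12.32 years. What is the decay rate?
A = λN = 4.073e16 decays/year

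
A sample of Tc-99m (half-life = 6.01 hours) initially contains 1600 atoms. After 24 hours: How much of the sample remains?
N = N₀(1/2)^(t/t½) = 100.5 atoms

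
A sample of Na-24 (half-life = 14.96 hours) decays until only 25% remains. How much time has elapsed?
t = t½ × log₂(N₀/N) = 29.92 hours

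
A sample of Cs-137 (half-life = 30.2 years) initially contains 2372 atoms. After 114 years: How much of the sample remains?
N = N₀(1/2)^(t/t½) = 173.3 atoms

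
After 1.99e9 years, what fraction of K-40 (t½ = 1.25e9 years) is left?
N/N₀ = (1/2)^(t/t½) = 0.3317 = 33.2%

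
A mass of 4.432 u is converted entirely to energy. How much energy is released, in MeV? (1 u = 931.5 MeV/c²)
E = mc² = 4128 MeV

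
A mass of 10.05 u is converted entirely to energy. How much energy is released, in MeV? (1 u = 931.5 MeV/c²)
E = mc² = 9362 MeV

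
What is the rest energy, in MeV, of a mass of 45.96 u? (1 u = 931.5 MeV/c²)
E = mc² = 42810 MeV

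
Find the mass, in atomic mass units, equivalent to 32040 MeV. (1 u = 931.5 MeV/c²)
m = E/c² = 34.4 u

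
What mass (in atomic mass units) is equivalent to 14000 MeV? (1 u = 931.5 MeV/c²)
m = E/c² = 15.03 u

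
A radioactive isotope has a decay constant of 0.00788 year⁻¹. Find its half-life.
t½ = ln(2)/λ = 87.96 years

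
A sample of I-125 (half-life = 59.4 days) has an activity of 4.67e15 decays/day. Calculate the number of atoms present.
N = A/λ = 4.002e17 atoms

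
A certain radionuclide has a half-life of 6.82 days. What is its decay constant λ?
λ = ln(2)/t½ = 0.1016 day⁻¹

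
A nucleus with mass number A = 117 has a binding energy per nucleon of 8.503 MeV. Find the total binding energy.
B.E. = 8.503 × 117 = 994.9 MeV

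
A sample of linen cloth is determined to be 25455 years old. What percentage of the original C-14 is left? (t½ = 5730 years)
N/N₀ = (1/2)^(t/t½) = 0.04599 = 4.6%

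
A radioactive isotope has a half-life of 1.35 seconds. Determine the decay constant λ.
λ = ln(2)/t½ = 0.5134 second⁻¹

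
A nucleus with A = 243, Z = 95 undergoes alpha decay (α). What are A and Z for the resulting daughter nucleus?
Daughter: A = 239, Z = 93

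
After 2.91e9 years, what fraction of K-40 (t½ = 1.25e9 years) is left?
N/N₀ = (1/2)^(t/t½) = 0.1992 = 19.9%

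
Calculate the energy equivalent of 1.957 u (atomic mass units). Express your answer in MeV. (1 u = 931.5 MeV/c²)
E = mc² = 1823 MeV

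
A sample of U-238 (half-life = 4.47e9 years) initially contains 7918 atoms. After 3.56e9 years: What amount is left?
N = N₀(1/2)^(t/t½) = 4559 atoms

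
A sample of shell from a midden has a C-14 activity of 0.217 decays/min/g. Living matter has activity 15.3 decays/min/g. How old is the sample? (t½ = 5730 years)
Age = t½ × log₂(A₀/A) = 35180 years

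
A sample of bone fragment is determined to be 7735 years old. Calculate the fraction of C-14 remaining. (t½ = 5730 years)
N/N₀ = (1/2)^(t/t½) = 0.3923 = 39.2%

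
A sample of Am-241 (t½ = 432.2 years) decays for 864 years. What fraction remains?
N/N₀ = (1/2)^(t/t½) = 0.2502 = 25%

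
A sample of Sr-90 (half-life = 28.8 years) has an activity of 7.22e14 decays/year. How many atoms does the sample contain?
N = A/λ = 3e16 atoms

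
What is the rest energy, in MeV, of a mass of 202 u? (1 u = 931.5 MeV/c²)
E = mc² = 1.882e5 MeV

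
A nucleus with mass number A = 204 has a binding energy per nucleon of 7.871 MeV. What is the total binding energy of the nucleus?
B.E. = 7.871 × 204 = 1606 MeV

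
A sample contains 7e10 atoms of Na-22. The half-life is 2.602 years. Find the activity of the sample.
A = λN = 1.865e10 decays/year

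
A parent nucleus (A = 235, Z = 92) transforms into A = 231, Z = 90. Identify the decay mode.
ΔA = -4, ΔZ = -2 ⇒ alpha decay (α)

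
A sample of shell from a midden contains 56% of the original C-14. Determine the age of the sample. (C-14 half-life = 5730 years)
Age = t½ × log₂(1/ratio) = 4793 years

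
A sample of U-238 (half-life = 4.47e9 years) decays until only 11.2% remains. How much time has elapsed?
t = t½ × log₂(N₀/N) = 1.412e10 years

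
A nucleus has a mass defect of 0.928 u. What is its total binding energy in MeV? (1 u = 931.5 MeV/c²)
B.E. = Δm × 931.5 = 864.4 MeV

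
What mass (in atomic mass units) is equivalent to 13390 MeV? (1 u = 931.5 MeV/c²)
m = E/c² = 14.37 u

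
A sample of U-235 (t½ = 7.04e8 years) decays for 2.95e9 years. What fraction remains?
N/N₀ = (1/2)^(t/t½) = 0.05477 = 5.48%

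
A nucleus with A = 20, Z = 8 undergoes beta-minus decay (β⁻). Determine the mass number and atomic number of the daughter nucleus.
Daughter: A = 20, Z = 9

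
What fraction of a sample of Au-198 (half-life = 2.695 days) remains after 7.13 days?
N/N₀ = (1/2)^(t/t½) = 0.1598 = 16%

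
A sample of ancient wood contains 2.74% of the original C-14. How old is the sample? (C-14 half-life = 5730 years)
Age = t½ × log₂(1/ratio) = 29740 years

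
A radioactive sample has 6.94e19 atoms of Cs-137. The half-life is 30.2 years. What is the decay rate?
A = λN = 1.593e18 decays/year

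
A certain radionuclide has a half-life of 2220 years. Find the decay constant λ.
λ = ln(2)/t½ = 3.122e-4 year⁻¹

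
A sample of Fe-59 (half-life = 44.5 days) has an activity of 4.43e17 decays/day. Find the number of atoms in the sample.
N = A/λ = 2.844e19 atoms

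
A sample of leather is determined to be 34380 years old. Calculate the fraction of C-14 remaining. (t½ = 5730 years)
N/N₀ = (1/2)^(t/t½) = 0.01562 = 1.56%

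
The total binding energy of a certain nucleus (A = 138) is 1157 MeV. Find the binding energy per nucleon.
B.E./A = 1157/138 = 8.384 MeV/nucleon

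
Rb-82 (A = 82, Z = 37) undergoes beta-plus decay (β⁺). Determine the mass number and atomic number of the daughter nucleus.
Daughter: A = 82, Z = 36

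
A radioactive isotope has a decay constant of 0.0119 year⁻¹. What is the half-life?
t½ = ln(2)/λ = 58.25 years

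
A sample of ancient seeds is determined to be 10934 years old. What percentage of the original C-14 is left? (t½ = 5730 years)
N/N₀ = (1/2)^(t/t½) = 0.2664 = 26.6%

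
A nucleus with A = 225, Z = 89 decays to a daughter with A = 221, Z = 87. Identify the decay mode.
ΔA = -4, ΔZ = -2 ⇒ alpha decay (α)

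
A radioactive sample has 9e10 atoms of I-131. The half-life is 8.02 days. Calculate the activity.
A = λN = 7.778e9 decays/day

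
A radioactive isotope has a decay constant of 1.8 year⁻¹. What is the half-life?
t½ = ln(2)/λ = 0.3851 years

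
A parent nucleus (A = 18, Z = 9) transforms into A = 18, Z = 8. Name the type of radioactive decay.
ΔA = 0, ΔZ = -1 ⇒ beta-plus decay (β⁺) or electron capture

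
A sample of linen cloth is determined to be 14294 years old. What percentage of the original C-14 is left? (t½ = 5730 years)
N/N₀ = (1/2)^(t/t½) = 0.1774 = 17.7%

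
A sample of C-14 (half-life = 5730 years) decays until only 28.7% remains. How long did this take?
t = t½ × log₂(N₀/N) = 10320 years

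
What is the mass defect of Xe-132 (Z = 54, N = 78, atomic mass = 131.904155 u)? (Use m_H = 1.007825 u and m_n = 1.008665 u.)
Δm = Z·m_H + N·m_n − M = 1.194 u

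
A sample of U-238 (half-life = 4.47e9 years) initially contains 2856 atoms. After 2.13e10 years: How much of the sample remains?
N = N₀(1/2)^(t/t½) = 105 atoms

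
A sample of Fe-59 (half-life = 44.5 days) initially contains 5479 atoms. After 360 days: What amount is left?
N = N₀(1/2)^(t/t½) = 20.11 atoms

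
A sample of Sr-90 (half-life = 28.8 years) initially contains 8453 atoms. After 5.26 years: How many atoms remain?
N = N₀(1/2)^(t/t½) = 7448 atoms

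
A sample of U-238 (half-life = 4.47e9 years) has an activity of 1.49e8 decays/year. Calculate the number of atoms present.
N = A/λ = 9.609e17 atoms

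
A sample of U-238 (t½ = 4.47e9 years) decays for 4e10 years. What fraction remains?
N/N₀ = (1/2)^(t/t½) = 0.002024 = 0.202%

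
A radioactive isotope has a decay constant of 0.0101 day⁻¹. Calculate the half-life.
t½ = ln(2)/λ = 68.63 days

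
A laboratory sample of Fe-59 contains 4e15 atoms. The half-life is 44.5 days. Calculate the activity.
A = λN = 6.231e13 decays/day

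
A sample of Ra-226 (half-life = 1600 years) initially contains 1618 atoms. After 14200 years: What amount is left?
N = N₀(1/2)^(t/t½) = 3.446 atoms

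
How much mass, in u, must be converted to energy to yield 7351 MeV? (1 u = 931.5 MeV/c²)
m = E/c² = 7.892 u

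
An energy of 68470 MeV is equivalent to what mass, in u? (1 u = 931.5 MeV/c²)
m = E/c² = 73.51 u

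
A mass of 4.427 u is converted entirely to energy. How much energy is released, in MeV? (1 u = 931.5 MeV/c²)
E = mc² = 4124 MeV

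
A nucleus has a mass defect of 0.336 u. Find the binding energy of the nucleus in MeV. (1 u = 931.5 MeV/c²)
B.E. = Δm × 931.5 = 313 MeV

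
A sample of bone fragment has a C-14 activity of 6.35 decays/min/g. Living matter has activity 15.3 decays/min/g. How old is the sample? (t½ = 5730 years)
Age = t½ × log₂(A₀/A) = 7270 years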